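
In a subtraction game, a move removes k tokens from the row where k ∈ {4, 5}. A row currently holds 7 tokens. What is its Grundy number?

Compute g(0), g(1), … for moves {4, 5}:
g(0) = mex{} = 0
g(1) = mex{} = 0
g(2) = mex{} = 0
g(3) = mex{} = 0
g(4) = mex{0} = 1
g(5) = mex{0} = 1
g(6) = mex{0} = 1
g(7) = mex{0} = 1
So g(7) = 1.

1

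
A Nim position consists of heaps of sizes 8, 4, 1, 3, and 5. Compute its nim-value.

11

Write each in binary and XOR column by column:
  1000  (8)
  0100  (4)
  0001  (1)
  0011  (3)
  0101  (5)
  ----
  1011  (11)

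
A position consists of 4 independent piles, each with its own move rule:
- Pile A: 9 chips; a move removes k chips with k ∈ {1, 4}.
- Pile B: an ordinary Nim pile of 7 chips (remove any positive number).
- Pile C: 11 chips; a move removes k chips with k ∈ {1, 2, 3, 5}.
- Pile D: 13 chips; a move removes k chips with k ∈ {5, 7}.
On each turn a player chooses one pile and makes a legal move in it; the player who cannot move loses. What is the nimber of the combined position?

For pile A, compute g(0), g(1), … with moves {1, 4}:
k:     0  1  2  3  4  5  6  7  8  9
g(k):  0  1  0  1  2  0  1  0  1  2
So g(9) = 2.
Pile B is a plain Nim pile of size 7, so its Grundy value is 7.
For pile C, compute g(0), g(1), … with moves {1, 2, 3, 5}:
g(0) = mex{} = 0
g(1) = mex{0} = 1
g(2) = mex{0,1} = 2
g(3) = mex{0,1,2} = 3
g(4) = mex{1,2,3} = 0
g(5) = mex{0,2,3} = 1
g(6) = mex{0,1,3} = 2
g(7) = mex{0,1,2} = 3
g(8) = mex{1,2,3} = 0
g(9) = mex{0,2,3} = 1
g(10) = mex{0,1,3} = 2
g(11) = mex{0,1,2} = 3
So g(11) = 3.
Build the Grundy sequence for pile D with g(k) = mex{g(k−s) : s ∈ {5, 7}, s ≤ k}:
g(0) = mex{} = 0
g(1) = mex{} = 0
g(2) = mex{} = 0
g(3) = mex{} = 0
g(4) = mex{} = 0
g(5) = mex{0} = 1
g(6) = mex{0} = 1
g(7) = mex{0} = 1
g(8) = mex{0} = 1
g(9) = mex{0} = 1
g(10) = mex{0,1} = 2
g(11) = mex{0,1} = 2
g(12) = mex{1} = 0
g(13) = mex{1} = 0
So g(13) = 0.
By the Sprague-Grundy theorem, the Grundy value of a sum of independent games is the XOR of the component values.
Combined value = 2 ⊕ 7 ⊕ 3 ⊕ 0 = 6.

6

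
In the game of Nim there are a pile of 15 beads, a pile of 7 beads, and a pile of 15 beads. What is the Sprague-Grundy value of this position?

7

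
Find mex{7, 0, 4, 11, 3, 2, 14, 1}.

5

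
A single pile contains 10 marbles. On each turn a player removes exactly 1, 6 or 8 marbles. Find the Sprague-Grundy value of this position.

1

Grundy values for subtraction set {1, 6, 8}:
k:     0  1  2  3  4  5  6  7  8  9 10
g(k):  0  1  0  1  0  1  2  0  1  0  1
So g(10) = 1.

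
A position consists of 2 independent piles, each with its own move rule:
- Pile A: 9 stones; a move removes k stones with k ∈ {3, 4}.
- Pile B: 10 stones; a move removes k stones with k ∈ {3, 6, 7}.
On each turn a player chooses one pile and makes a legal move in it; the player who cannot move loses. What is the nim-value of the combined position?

0

For pile A, compute g(0), g(1), … with moves {3, 4}:
g(0) = mex{} = 0
g(1) = mex{} = 0
g(2) = mex{} = 0
g(3) = mex{0} = 1
g(4) = mex{0} = 1
g(5) = mex{0} = 1
g(6) = mex{0,1} = 2
g(7) = mex{1} = 0
g(8) = mex{1} = 0
g(9) = mex{1,2} = 0
So g(9) = 0.
Build the Grundy sequence for pile B with g(k) = mex{g(k−s) : s ∈ {3, 6, 7}, s ≤ k}:
k:     0  1  2  3  4  5  6  7  8  9 10
g(k):  0  0  0  1  1  1  2  2  2  3  0
So g(10) = 0.
The value of a disjunctive sum is the nim-sum of the parts.
Combined value = 0 ⊕ 0 = 0.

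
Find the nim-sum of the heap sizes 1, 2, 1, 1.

3

Bitwise XOR of the heap sizes:
  01  (1)
  10  (2)
  01  (1)
  01  (1)
  --
  11  (3)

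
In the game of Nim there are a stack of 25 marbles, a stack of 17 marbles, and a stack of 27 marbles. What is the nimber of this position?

19

Nim-sum: 25 XOR 17 XOR 27 = 19.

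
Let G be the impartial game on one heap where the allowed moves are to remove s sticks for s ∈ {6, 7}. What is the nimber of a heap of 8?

Build the Grundy sequence with g(k) = mex{g(k−s) : s ∈ {6, 7}, s ≤ k}:
k:     0  1  2  3  4  5  6  7  8
g(k):  0  0  0  0  0  0  1  1  1
So g(8) = 1.

1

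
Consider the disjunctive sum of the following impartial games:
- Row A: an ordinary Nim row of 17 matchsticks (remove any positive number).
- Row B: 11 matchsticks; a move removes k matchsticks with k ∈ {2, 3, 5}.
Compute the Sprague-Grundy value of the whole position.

19

Row A is a plain Nim row of size 17, so its Grundy value is 17.
Grundy values for row B (subtraction set {2, 3, 5}):
k:     0  1  2  3  4  5  6  7  8  9 10 11
g(k):  0  0  1  1  2  2  3  0  0  1  1  2
So g(11) = 2.
By the Sprague-Grundy theorem, the Grundy value of a sum of independent games is the XOR of the component values.
Combined value = 17 XOR 2 = 19.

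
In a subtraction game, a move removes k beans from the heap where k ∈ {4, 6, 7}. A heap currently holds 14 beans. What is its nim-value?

Build the Grundy sequence with g(k) = mex{g(k−s) : s ∈ {4, 6, 7}, s ≤ k}:
g(0) = mex{} = 0
g(1) = mex{} = 0
g(2) = mex{} = 0
g(3) = mex{} = 0
g(4) = mex{0} = 1
g(5) = mex{0} = 1
g(6) = mex{0} = 1
g(7) = mex{0} = 1
g(8) = mex{0,1} = 2
g(9) = mex{0,1} = 2
g(10) = mex{0,1} = 2
g(11) = mex{1} = 0
g(12) = mex{1,2} = 0
g(13) = mex{1,2} = 0
g(14) = mex{1,2} = 0
So g(14) = 0.

0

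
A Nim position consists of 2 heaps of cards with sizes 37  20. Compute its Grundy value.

49

Nim-sum: 37 XOR 20 = 49.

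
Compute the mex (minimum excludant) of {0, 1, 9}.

2

The values 0, 1 are all present; 2 is the first non-negative integer missing from the set.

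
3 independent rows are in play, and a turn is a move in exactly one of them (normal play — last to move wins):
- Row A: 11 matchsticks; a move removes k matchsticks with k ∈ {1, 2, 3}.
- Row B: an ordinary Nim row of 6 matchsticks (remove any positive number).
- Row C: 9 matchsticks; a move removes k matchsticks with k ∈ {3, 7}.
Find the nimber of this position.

For row A, compute g(0), g(1), … with moves {1, 2, 3}:
k:     0  1  2  3  4  5  6  7  8  9 10 11
g(k):  0  1  2  3  0  1  2  3  0  1  2  3
So g(11) = 3.
Row B is a plain Nim row of size 6, so its Grundy value is 6.
For row C, compute g(0), g(1), … with moves {3, 7}:
g(0) = mex{} = 0
g(1) = mex{} = 0
g(2) = mex{} = 0
g(3) = mex{0} = 1
g(4) = mex{0} = 1
g(5) = mex{0} = 1
g(6) = mex{1} = 0
g(7) = mex{0,1} = 2
g(8) = mex{0,1} = 2
g(9) = mex{0} = 1
So g(9) = 1.
The value of a disjunctive sum is the nim-sum of the parts.
Combined value = 3 XOR 6 XOR 1 = 4.

4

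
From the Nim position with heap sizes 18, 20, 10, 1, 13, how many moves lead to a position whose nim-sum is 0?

Compute the nim-sum pairwise:
18 ^ 20 = 6
6 ^ 10 = 12
12 ^ 1 = 13
13 ^ 13 = 0
The nim-sum is already 0, so every move leaves a nonzero nim-sum — there are no winning moves.

0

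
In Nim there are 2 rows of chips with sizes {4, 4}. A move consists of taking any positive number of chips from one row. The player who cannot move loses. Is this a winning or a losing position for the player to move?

Losing position

Bitwise XOR of the heap sizes:
  100  (4)
  100  (4)
  ---
  000  (0)
The nim-sum is 0, so this is a P-position: the player to move is in a losing position under optimal play.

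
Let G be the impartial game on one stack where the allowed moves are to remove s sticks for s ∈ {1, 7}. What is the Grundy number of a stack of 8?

Compute g(0), g(1), … for moves {1, 7}:
g(0) = mex{} = 0
g(1) = mex{0} = 1
g(2) = mex{1} = 0
g(3) = mex{0} = 1
g(4) = mex{1} = 0
g(5) = mex{0} = 1
g(6) = mex{1} = 0
g(7) = mex{0} = 1
g(8) = mex{1} = 0
So g(8) = 0.

0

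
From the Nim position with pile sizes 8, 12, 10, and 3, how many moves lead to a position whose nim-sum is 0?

3

Compute the nim-sum pairwise:
8 ^ 12 = 4
4 ^ 10 = 14
14 ^ 3 = 13
The overall nim-sum is X = 13. A pile of size p has a winning move iff p XOR X < p (reduce it to p XOR X).
  8: 8 XOR 13 = 5 < 8 — winning move (to 5).
  12: 12 XOR 13 = 1 < 12 — winning move (to 1).
  10: 10 XOR 13 = 7 < 10 — winning move (to 7).
  3: 3 XOR 13 = 14 ≥ 3 — no move.
That gives 3 winning moves.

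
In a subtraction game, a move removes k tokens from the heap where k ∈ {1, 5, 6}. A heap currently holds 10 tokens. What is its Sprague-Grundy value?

2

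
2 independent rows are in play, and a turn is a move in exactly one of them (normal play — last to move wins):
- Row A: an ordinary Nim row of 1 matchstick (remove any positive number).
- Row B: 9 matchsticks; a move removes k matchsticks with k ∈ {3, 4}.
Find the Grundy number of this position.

1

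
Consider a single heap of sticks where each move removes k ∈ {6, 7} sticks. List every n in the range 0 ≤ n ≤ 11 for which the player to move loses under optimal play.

Build the Grundy sequence with g(k) = mex{g(k−s) : s ∈ {6, 7}, s ≤ k}:
k:     0  1  2  3  4  5  6  7  8  9 10 11
g(k):  0  0  0  0  0  0  1  1  1  1  1  1
The P-positions (g = 0) in 0..11 are 0, 1, 2, 3, 4, 5.

0, 1, 2, 3, 4, 5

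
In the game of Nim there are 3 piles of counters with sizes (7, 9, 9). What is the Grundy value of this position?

7

Nim-sum: 7 XOR 9 XOR 9 = 7.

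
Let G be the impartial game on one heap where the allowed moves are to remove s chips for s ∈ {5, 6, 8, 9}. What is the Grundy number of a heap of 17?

0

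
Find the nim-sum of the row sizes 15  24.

Compute the nim-sum pairwise:
15 ⊕ 24 = 23

23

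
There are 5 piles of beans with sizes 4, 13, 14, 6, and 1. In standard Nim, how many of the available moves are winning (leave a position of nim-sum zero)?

Compute the nim-sum pairwise:
4 ^ 13 = 9
9 ^ 14 = 7
7 ^ 6 = 1
1 ^ 1 = 0
The nim-sum is already 0, so every move leaves a nonzero nim-sum — there are no winning moves.

0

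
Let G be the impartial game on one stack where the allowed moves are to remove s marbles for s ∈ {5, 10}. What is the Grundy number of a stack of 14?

2

Compute g(0), g(1), … for moves {5, 10}:
k:     0  1  2  3  4  5  6  7  8  9 10 11 12 13 14
g(k):  0  0  0  0  0  1  1  1  1  1  2  2  2  2  2
So g(14) = 2.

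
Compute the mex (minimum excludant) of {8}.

0 is not in the set, so the mex is 0.

0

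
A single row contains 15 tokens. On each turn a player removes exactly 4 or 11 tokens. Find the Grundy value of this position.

Compute g(0), g(1), … for moves {4, 11}:
k:     0  1  2  3  4  5  6  7  8  9 10 11 12 13 14 15
g(k):  0  0  0  0  1  1  1  1  0  0  0  2  1  1  1  0
So g(15) = 0.

0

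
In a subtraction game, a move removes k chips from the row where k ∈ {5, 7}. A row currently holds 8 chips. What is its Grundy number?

Compute g(0), g(1), … for moves {5, 7}:
g(0) = mex{} = 0
g(1) = mex{} = 0
g(2) = mex{} = 0
g(3) = mex{} = 0
g(4) = mex{} = 0
g(5) = mex{0} = 1
g(6) = mex{0} = 1
g(7) = mex{0} = 1
g(8) = mex{0} = 1
So g(8) = 1.

1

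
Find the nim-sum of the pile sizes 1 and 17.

16

Bitwise XOR of the heap sizes:
  00001  (1)
  10001  (17)
  -----
  10000  (16)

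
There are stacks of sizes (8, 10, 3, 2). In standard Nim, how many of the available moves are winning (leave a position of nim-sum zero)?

3

Compute the nim-sum pairwise:
8 XOR 10 = 2
2 XOR 3 = 1
1 XOR 2 = 3
The overall nim-sum is X = 3. A stack of size p has a winning move iff p XOR X < p (reduce it to p XOR X).
  8: 8 XOR 3 = 11 ≥ 8 — no move.
  10: 10 XOR 3 = 9 < 10 — winning move (to 9).
  3: 3 XOR 3 = 0 < 3 — winning move (to 0).
  2: 2 XOR 3 = 1 < 2 — winning move (to 1).
That gives 3 winning moves.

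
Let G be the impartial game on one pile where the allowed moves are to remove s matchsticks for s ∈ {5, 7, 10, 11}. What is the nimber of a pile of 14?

2

Build the Grundy sequence with g(k) = mex{g(k−s) : s ∈ {5, 7, 10, 11}, s ≤ k}:
g(0) = mex{} = 0
g(1) = mex{} = 0
g(2) = mex{} = 0
g(3) = mex{} = 0
g(4) = mex{} = 0
g(5) = mex{0} = 1
g(6) = mex{0} = 1
g(7) = mex{0} = 1
g(8) = mex{0} = 1
g(9) = mex{0} = 1
g(10) = mex{0,1} = 2
g(11) = mex{0,1} = 2
g(12) = mex{0,1} = 2
g(13) = mex{0,1} = 2
g(14) = mex{0,1} = 2
So g(14) = 2.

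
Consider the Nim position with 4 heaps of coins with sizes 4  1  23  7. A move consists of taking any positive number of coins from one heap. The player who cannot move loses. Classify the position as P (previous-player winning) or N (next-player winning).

N-position

Write each in binary and XOR column by column:
  00100  (4)
  00001  (1)
  10111  (23)
  00111  (7)
  -----
  10101  (21)
The nim-sum is 21 ≠ 0, so this is an N-position: the player to move can win.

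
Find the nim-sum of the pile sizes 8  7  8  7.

0

Nim-sum: 8 ^ 7 ^ 8 ^ 7 = 0.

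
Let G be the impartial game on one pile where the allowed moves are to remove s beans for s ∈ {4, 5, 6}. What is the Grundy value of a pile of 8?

2

Build the Grundy sequence with g(k) = mex{g(k−s) : s ∈ {4, 5, 6}, s ≤ k}:
k:     0  1  2  3  4  5  6  7  8
g(k):  0  0  0  0  1  1  1  1  2
So g(8) = 2.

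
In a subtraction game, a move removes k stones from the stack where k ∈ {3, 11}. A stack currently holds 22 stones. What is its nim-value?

0

Grundy values for subtraction set {3, 11}:
k:     0  1  2  3  4  5  6  7  8  9 10 11 12 13 14 15 16 17 18 19 20 21 22
g(k):  0  0  0  1  1  1  0  0  0  1  1  1  2  2  0  0  0  1  1  1  0  0  0
So g(22) = 0.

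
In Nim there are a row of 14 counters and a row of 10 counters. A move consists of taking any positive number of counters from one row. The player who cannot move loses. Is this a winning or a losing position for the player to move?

In binary:
  1110  (14)
  1010  (10)
  ----
  0100  (4)
The nim-sum is 4 ≠ 0, so this is an N-position: the player to move can win.

Winning position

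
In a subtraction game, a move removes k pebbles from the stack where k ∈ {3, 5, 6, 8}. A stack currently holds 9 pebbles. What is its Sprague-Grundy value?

3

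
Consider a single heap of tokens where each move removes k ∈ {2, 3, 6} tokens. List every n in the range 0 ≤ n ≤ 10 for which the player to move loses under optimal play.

0, 1, 5, 9, 10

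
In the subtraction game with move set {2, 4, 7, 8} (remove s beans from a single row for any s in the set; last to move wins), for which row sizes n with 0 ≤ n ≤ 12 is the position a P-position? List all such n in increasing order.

0, 1, 6, 11, 12

Compute g(0), g(1), … for moves {2, 4, 7, 8}:
k:     0  1  2  3  4  5  6  7  8  9 10 11 12
g(k):  0  0  1  1  2  2  0  3  1  4  2  0  0
The P-positions (g = 0) in 0..12 are 0, 1, 6, 11, 12.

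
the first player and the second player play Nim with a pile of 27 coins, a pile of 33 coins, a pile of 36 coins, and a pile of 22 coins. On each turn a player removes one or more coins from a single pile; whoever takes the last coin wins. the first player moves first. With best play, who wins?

Compute the nim-sum pairwise:
27 ^ 33 = 58
58 ^ 36 = 30
30 ^ 22 = 8
The nim-sum is 8 ≠ 0, so this is an N-position: the player to move can win; the first player has a winning move.

the first player wins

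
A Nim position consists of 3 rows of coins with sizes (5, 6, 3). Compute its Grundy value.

0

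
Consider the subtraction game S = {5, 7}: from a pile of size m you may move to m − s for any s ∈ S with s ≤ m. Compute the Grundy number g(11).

2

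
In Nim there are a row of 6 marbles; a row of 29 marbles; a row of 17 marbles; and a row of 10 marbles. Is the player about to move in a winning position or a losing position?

Losing position

Compute the nim-sum pairwise:
6 XOR 29 = 27
27 XOR 17 = 10
10 XOR 10 = 0
The nim-sum is 0, so this is a P-position: the player to move is in a losing position under optimal play.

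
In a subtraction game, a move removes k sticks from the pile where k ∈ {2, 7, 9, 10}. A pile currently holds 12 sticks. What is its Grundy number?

Grundy values for subtraction set {2, 7, 9, 10}:
g(0) = mex{} = 0
g(1) = mex{} = 0
g(2) = mex{0} = 1
g(3) = mex{0} = 1
g(4) = mex{1} = 0
g(5) = mex{1} = 0
g(6) = mex{0} = 1
g(7) = mex{0} = 1
g(8) = mex{0,1} = 2
g(9) = mex{0,1} = 2
g(10) = mex{0,1,2} = 3
g(11) = mex{0,1,2} = 3
g(12) = mex{0,1,3} = 2
So g(12) = 2.

2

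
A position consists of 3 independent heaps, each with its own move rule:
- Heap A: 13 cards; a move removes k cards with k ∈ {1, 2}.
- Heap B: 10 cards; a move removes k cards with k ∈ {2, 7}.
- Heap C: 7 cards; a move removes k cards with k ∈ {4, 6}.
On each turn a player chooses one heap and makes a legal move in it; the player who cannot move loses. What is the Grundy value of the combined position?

Build the Grundy sequence for heap A with g(k) = mex{g(k−s) : s ∈ {1, 2}, s ≤ k}:
k:     0  1  2  3  4  5  6  7  8  9 10 11 12 13
g(k):  0  1  2  0  1  2  0  1  2  0  1  2  0  1
So g(13) = 1.
Grundy values for heap B (subtraction set {2, 7}):
g(0) = mex{} = 0
g(1) = mex{} = 0
g(2) = mex{0} = 1
g(3) = mex{0} = 1
g(4) = mex{1} = 0
g(5) = mex{1} = 0
g(6) = mex{0} = 1
g(7) = mex{0} = 1
g(8) = mex{0,1} = 2
g(9) = mex{1} = 0
g(10) = mex{1,2} = 0
So g(10) = 0.
Build the Grundy sequence for heap C with g(k) = mex{g(k−s) : s ∈ {4, 6}, s ≤ k}:
k:     0  1  2  3  4  5  6  7
g(k):  0  0  0  0  1  1  1  1
So g(7) = 1.
The value of a disjunctive sum is the nim-sum of the parts.
Combined value = 1 XOR 0 XOR 1 = 0.

0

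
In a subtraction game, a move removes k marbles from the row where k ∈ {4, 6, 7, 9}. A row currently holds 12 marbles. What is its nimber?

Compute g(0), g(1), … for moves {4, 6, 7, 9}:
g(0) = mex{} = 0
g(1) = mex{} = 0
g(2) = mex{} = 0
g(3) = mex{} = 0
g(4) = mex{0} = 1
g(5) = mex{0} = 1
g(6) = mex{0} = 1
g(7) = mex{0} = 1
g(8) = mex{0,1} = 2
g(9) = mex{0,1} = 2
g(10) = mex{0,1} = 2
g(11) = mex{0,1} = 2
g(12) = mex{0,1,2} = 3
So g(12) = 3.

3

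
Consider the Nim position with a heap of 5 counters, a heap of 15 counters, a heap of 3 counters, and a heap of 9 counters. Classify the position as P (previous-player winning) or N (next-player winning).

P-position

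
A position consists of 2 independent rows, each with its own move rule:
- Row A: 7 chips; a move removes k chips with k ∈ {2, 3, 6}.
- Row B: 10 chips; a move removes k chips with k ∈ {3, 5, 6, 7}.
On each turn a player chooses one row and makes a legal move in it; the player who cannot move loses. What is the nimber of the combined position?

1

For row A, compute g(0), g(1), … with moves {2, 3, 6}:
g(0) = mex{} = 0
g(1) = mex{} = 0
g(2) = mex{0} = 1
g(3) = mex{0} = 1
g(4) = mex{0,1} = 2
g(5) = mex{1} = 0
g(6) = mex{0,1,2} = 3
g(7) = mex{0,2} = 1
So g(7) = 1.
Grundy values for row B (subtraction set {3, 5, 6, 7}):
g(0) = mex{} = 0
g(1) = mex{} = 0
g(2) = mex{} = 0
g(3) = mex{0} = 1
g(4) = mex{0} = 1
g(5) = mex{0} = 1
g(6) = mex{0,1} = 2
g(7) = mex{0,1} = 2
g(8) = mex{0,1} = 2
g(9) = mex{0,1,2} = 3
g(10) = mex{1,2} = 0
So g(10) = 0.
The value of a disjunctive sum is the nim-sum of the parts.
Combined value = 1 ⊕ 0 = 1.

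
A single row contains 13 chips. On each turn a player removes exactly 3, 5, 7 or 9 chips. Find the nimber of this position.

Compute g(0), g(1), … for moves {3, 5, 7, 9}:
k:     0  1  2  3  4  5  6  7  8  9 10 11 12 13
g(k):  0  0  0  1  1  1  2  2  2  3  3  3  0  0
So g(13) = 0.

0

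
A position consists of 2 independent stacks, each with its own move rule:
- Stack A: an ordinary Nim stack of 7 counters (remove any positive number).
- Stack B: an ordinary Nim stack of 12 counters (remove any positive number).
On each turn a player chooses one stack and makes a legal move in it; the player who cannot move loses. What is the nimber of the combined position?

11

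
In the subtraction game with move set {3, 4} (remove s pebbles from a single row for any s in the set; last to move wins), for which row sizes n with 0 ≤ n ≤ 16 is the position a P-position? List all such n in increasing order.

0, 1, 2, 7, 8, 9, 14, 15, 16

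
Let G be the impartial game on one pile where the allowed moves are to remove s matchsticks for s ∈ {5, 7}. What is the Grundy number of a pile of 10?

Build the Grundy sequence with g(k) = mex{g(k−s) : s ∈ {5, 7}, s ≤ k}:
k:     0  1  2  3  4  5  6  7  8  9 10
g(k):  0  0  0  0  0  1  1  1  1  1  2
So g(10) = 2.

2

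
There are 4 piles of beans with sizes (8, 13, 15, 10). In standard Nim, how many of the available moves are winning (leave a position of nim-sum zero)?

0

Compute the nim-sum pairwise:
8 XOR 13 = 5
5 XOR 15 = 10
10 XOR 10 = 0
The nim-sum is already 0, so every move leaves a nonzero nim-sum — there are no winning moves.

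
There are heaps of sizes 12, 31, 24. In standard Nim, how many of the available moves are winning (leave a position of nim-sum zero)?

3

Write each in binary and XOR column by column:
  01100  (12)
  11111  (31)
  11000  (24)
  -----
  01011  (11)
The overall nim-sum is X = 11. A heap of size p has a winning move iff p XOR X < p (reduce it to p XOR X).
  12: 12 XOR 11 = 7 < 12 — winning move (to 7).
  31: 31 XOR 11 = 20 < 31 — winning move (to 20).
  24: 24 XOR 11 = 19 < 24 — winning move (to 19).
That gives 3 winning moves.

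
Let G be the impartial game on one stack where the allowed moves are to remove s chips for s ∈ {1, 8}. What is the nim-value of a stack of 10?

Grundy values for subtraction set {1, 8}:
k:     0  1  2  3  4  5  6  7  8  9 10
g(k):  0  1  0  1  0  1  0  1  2  0  1
So g(10) = 1.

1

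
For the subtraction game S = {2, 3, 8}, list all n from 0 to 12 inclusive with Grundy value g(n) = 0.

0, 1, 5, 6, 10, 11

Grundy values for subtraction set {2, 3, 8}:
k:     0  1  2  3  4  5  6  7  8  9 10 11 12
g(k):  0  0  1  1  2  0  0  1  1  2  0  0  1
The P-positions (g = 0) in 0..12 are 0, 1, 5, 6, 10, 11.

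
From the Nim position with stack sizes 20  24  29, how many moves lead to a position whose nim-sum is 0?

Nim-sum: 20 XOR 24 XOR 29 = 17.
The overall nim-sum is X = 17. A stack of size p has a winning move iff p XOR X < p (reduce it to p XOR X).
  20: 20 XOR 17 = 5 < 20 — winning move (to 5).
  24: 24 XOR 17 = 9 < 24 — winning move (to 9).
  29: 29 XOR 17 = 12 < 29 — winning move (to 12).
That gives 3 winning moves.

3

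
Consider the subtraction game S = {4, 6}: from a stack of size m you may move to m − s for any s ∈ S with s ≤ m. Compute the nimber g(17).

1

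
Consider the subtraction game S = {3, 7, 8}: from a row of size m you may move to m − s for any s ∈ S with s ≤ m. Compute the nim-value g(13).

2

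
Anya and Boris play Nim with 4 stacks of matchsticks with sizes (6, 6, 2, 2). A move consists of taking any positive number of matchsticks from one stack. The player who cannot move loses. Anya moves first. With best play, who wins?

Nim-sum: 6 ⊕ 6 ⊕ 2 ⊕ 2 = 0.
The nim-sum is 0, so this is a P-position: the player to move is in a losing position under optimal play; Anya is about to move from it and so loses — Boris wins.

Boris wins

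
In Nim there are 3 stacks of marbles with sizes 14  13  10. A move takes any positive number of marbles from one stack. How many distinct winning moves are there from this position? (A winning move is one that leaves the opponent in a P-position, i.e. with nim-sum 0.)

In binary:
  1110  (14)
  1101  (13)
  1010  (10)
  ----
  1001  (9)
The overall nim-sum is X = 9. A stack of size p has a winning move iff p XOR X < p (reduce it to p XOR X).
  14: 14 XOR 9 = 7 < 14 — winning move (to 7).
  13: 13 XOR 9 = 4 < 13 — winning move (to 4).
  10: 10 XOR 9 = 3 < 10 — winning move (to 3).
That gives 3 winning moves.

3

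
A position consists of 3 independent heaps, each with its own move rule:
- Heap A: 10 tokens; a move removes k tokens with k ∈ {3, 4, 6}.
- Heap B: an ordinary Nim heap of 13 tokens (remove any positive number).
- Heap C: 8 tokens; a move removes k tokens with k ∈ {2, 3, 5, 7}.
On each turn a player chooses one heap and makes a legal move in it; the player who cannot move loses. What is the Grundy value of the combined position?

9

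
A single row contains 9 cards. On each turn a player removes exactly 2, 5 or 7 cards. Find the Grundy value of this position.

Compute g(0), g(1), … for moves {2, 5, 7}:
k:     0  1  2  3  4  5  6  7  8  9
g(k):  0  0  1  1  0  2  1  3  2  2
So g(9) = 2.

2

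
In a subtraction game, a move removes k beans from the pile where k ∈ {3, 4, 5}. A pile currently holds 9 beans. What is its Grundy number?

Compute g(0), g(1), … for moves {3, 4, 5}:
k:     0  1  2  3  4  5  6  7  8  9
g(k):  0  0  0  1  1  1  2  2  0  0
So g(9) = 0.

0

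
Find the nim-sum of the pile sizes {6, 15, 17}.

24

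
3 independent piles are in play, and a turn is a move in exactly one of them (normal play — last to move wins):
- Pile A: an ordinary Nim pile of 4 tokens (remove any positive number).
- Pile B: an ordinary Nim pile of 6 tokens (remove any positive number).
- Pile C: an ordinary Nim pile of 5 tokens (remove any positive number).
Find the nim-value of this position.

Pile A is a plain Nim pile of size 4, so its Grundy value is 4.
Pile B is a plain Nim pile of size 6, so its Grundy value is 6.
Pile C is a plain Nim pile of size 5, so its Grundy value is 5.
The value of a disjunctive sum is the nim-sum of the parts.
Combined value = 4 XOR 6 XOR 5 = 7.

7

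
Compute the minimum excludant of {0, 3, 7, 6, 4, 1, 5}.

2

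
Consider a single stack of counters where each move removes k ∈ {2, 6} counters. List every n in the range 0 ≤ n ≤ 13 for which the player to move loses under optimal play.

0, 1, 4, 5, 8, 9, 12, 13

Grundy values for subtraction set {2, 6}:
k:     0  1  2  3  4  5  6  7  8  9 10 11 12 13
g(k):  0  0  1  1  0  0  1  1  0  0  1  1  0  0
The P-positions (g = 0) in 0..13 are 0, 1, 4, 5, 8, 9, 12, 13.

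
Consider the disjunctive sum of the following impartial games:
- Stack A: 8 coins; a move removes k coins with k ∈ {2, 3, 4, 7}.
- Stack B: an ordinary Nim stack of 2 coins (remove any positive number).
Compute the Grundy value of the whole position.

For stack A, compute g(0), g(1), … with moves {2, 3, 4, 7}:
k:     0  1  2  3  4  5  6  7  8
g(k):  0  0  1  1  2  2  0  3  1
So g(8) = 1.
Stack B is a plain Nim stack of size 2, so its Grundy value is 2.
By the Sprague-Grundy theorem, the Grundy value of a sum of independent games is the XOR of the component values.
Combined value = 1 ⊕ 2 = 3.

3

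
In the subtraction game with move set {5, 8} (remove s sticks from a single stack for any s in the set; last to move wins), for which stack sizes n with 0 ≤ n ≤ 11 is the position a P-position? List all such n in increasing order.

0, 1, 2, 3, 4

Build the Grundy sequence with g(k) = mex{g(k−s) : s ∈ {5, 8}, s ≤ k}:
k:     0  1  2  3  4  5  6  7  8  9 10 11
g(k):  0  0  0  0  0  1  1  1  1  1  2  2
The P-positions (g = 0) in 0..11 are 0, 1, 2, 3, 4.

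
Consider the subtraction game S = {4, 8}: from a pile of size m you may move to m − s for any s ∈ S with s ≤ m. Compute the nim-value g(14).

0

Build the Grundy sequence with g(k) = mex{g(k−s) : s ∈ {4, 8}, s ≤ k}:
g(0) = mex{} = 0
g(1) = mex{} = 0
g(2) = mex{} = 0
g(3) = mex{} = 0
g(4) = mex{0} = 1
g(5) = mex{0} = 1
g(6) = mex{0} = 1
g(7) = mex{0} = 1
g(8) = mex{0,1} = 2
g(9) = mex{0,1} = 2
g(10) = mex{0,1} = 2
g(11) = mex{0,1} = 2
g(12) = mex{1,2} = 0
g(13) = mex{1,2} = 0
g(14) = mex{1,2} = 0
So g(14) = 0.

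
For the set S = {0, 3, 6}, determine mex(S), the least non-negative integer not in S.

1

0 is in the set but 1 is not, so the mex is 1.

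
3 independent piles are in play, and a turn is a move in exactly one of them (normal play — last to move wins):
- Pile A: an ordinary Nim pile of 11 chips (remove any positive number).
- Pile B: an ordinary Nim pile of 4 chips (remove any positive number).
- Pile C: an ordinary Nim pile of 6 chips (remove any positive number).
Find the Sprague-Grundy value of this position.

9

Pile A is a plain Nim pile of size 11, so its Grundy value is 11.
Pile B is a plain Nim pile of size 4, so its Grundy value is 4.
Pile C is a plain Nim pile of size 6, so its Grundy value is 6.
By the Sprague-Grundy theorem, the Grundy value of a sum of independent games is the XOR of the component values.
Combined value = 11 XOR 4 XOR 6 = 9.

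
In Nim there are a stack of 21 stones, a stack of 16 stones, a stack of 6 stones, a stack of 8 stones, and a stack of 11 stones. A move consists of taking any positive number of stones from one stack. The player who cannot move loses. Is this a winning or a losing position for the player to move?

Nim-sum: 21 ⊕ 16 ⊕ 6 ⊕ 8 ⊕ 11 = 0.
The nim-sum is 0, so this is a P-position: the player to move is in a losing position under optimal play.

Losing position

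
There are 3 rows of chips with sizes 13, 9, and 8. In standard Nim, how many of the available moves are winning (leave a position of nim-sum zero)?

3

Write each in binary and XOR column by column:
  1101  (13)
  1001  (9)
  1000  (8)
  ----
  1100  (12)
The overall nim-sum is X = 12. A row of size p has a winning move iff p XOR X < p (reduce it to p XOR X).
  13: 13 XOR 12 = 1 < 13 — winning move (to 1).
  9: 9 XOR 12 = 5 < 9 — winning move (to 5).
  8: 8 XOR 12 = 4 < 8 — winning move (to 4).
That gives 3 winning moves.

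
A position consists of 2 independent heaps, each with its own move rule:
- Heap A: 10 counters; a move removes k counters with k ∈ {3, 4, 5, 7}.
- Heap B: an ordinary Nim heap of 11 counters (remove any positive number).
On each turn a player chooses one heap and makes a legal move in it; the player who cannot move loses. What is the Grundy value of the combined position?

11

Grundy values for heap A (subtraction set {3, 4, 5, 7}):
g(0) = mex{} = 0
g(1) = mex{} = 0
g(2) = mex{} = 0
g(3) = mex{0} = 1
g(4) = mex{0} = 1
g(5) = mex{0} = 1
g(6) = mex{0,1} = 2
g(7) = mex{0,1} = 2
g(8) = mex{0,1} = 2
g(9) = mex{0,1,2} = 3
g(10) = mex{1,2} = 0
So g(10) = 0.
Heap B is a plain Nim heap of size 11, so its Grundy value is 11.
The value of a disjunctive sum is the nim-sum of the parts.
Combined value = 0 ⊕ 11 = 11.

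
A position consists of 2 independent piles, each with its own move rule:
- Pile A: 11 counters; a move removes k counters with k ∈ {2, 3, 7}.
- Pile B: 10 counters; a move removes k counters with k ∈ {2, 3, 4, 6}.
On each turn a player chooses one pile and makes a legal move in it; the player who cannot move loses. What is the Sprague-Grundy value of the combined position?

Build the Grundy sequence for pile A with g(k) = mex{g(k−s) : s ∈ {2, 3, 7}, s ≤ k}:
g(0) = mex{} = 0
g(1) = mex{} = 0
g(2) = mex{0} = 1
g(3) = mex{0} = 1
g(4) = mex{0,1} = 2
g(5) = mex{1} = 0
g(6) = mex{1,2} = 0
g(7) = mex{0,2} = 1
g(8) = mex{0} = 1
g(9) = mex{0,1} = 2
g(10) = mex{1} = 0
g(11) = mex{1,2} = 0
So g(11) = 0.
Grundy values for pile B (subtraction set {2, 3, 4, 6}):
k:     0  1  2  3  4  5  6  7  8  9 10
g(k):  0  0  1  1  2  2  3  3  0  0  1
So g(10) = 1.
By the Sprague-Grundy theorem, the Grundy value of a sum of independent games is the XOR of the component values.
Combined value = 0 ⊕ 1 = 1.

1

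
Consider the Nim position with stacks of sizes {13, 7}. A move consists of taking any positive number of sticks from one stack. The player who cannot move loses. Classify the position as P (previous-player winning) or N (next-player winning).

Compute the nim-sum pairwise:
13 XOR 7 = 10
The nim-sum is 10 ≠ 0, so this is an N-position: the player to move can win.

N-position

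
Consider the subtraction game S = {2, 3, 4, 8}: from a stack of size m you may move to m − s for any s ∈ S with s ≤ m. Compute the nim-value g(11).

2

Build the Grundy sequence with g(k) = mex{g(k−s) : s ∈ {2, 3, 4, 8}, s ≤ k}:
g(0) = mex{} = 0
g(1) = mex{} = 0
g(2) = mex{0} = 1
g(3) = mex{0} = 1
g(4) = mex{0,1} = 2
g(5) = mex{0,1} = 2
g(6) = mex{1,2} = 0
g(7) = mex{1,2} = 0
g(8) = mex{0,2} = 1
g(9) = mex{0,2} = 1
g(10) = mex{0,1} = 2
g(11) = mex{0,1} = 2
So g(11) = 2.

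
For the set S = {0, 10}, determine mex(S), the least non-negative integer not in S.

1

0 is in the set but 1 is not, so the mex is 1.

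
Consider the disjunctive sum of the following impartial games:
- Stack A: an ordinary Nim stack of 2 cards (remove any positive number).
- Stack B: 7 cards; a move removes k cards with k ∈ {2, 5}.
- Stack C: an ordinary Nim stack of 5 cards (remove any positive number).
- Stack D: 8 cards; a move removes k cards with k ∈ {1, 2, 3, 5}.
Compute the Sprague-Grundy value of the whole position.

Stack A is a plain Nim stack of size 2, so its Grundy value is 2.
Grundy values for stack B (subtraction set {2, 5}):
k:     0  1  2  3  4  5  6  7
g(k):  0  0  1  1  0  2  1  0
So g(7) = 0.
Stack C is a plain Nim stack of size 5, so its Grundy value is 5.
Build the Grundy sequence for stack D with g(k) = mex{g(k−s) : s ∈ {1, 2, 3, 5}, s ≤ k}:
k:     0  1  2  3  4  5  6  7  8
g(k):  0  1  2  3  0  1  2  3  0
So g(8) = 0.
The value of a disjunctive sum is the nim-sum of the parts.
Combined value = 2 XOR 0 XOR 5 XOR 0 = 7.

7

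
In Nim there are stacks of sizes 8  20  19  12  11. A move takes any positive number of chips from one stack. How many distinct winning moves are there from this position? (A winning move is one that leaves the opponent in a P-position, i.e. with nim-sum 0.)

3

Nim-sum: 8 ^ 20 ^ 19 ^ 12 ^ 11 = 8.
The overall nim-sum is X = 8. A stack of size p has a winning move iff p XOR X < p (reduce it to p XOR X).
  8: 8 XOR 8 = 0 < 8 — winning move (to 0).
  20: 20 XOR 8 = 28 ≥ 20 — no move.
  19: 19 XOR 8 = 27 ≥ 19 — no move.
  12: 12 XOR 8 = 4 < 12 — winning move (to 4).
  11: 11 XOR 8 = 3 < 11 — winning move (to 3).
That gives 3 winning moves.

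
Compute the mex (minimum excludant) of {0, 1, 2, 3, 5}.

4

The values 0, 1, 2, 3 are all present; 4 is the first non-negative integer missing from the set.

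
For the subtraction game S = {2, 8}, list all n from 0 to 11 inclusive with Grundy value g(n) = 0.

0, 1, 4, 5, 10, 11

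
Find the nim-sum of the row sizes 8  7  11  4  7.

7

Nim-sum: 8 ^ 7 ^ 11 ^ 4 ^ 7 = 7.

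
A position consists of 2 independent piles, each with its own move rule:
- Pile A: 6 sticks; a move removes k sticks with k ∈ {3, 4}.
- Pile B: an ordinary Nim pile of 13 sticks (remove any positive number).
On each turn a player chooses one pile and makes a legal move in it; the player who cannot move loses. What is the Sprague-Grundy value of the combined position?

For pile A, compute g(0), g(1), … with moves {3, 4}:
g(0) = mex{} = 0
g(1) = mex{} = 0
g(2) = mex{} = 0
g(3) = mex{0} = 1
g(4) = mex{0} = 1
g(5) = mex{0} = 1
g(6) = mex{0,1} = 2
So g(6) = 2.
Pile B is a plain Nim pile of size 13, so its Grundy value is 13.
By the Sprague-Grundy theorem, the Grundy value of a sum of independent games is the XOR of the component values.
Combined value = 2 XOR 13 = 15.

15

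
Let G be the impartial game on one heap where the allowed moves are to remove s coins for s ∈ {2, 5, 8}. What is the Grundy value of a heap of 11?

0

Compute g(0), g(1), … for moves {2, 5, 8}:
k:     0  1  2  3  4  5  6  7  8  9 10 11
g(k):  0  0  1  1  0  2  1  0  2  1  0  0
So g(11) = 0.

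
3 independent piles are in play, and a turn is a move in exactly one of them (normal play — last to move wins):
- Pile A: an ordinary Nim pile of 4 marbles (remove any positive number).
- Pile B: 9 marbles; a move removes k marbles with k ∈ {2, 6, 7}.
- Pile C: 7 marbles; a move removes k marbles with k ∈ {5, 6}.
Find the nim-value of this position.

Pile A is a plain Nim pile of size 4, so its Grundy value is 4.
Grundy values for pile B (subtraction set {2, 6, 7}):
g(0) = mex{} = 0
g(1) = mex{} = 0
g(2) = mex{0} = 1
g(3) = mex{0} = 1
g(4) = mex{1} = 0
g(5) = mex{1} = 0
g(6) = mex{0} = 1
g(7) = mex{0} = 1
g(8) = mex{0,1} = 2
g(9) = mex{1} = 0
So g(9) = 0.
For pile C, compute g(0), g(1), … with moves {5, 6}:
k:     0  1  2  3  4  5  6  7
g(k):  0  0  0  0  0  1  1  1
So g(7) = 1.
By the Sprague-Grundy theorem, the Grundy value of a sum of independent games is the XOR of the component values.
Combined value = 4 XOR 0 XOR 1 = 5.

5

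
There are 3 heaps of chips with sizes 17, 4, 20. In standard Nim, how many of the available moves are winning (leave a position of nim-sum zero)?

Bitwise XOR of the heap sizes:
  10001  (17)
  00100  (4)
  10100  (20)
  -----
  00001  (1)
The overall nim-sum is X = 1. A heap of size p has a winning move iff p XOR X < p (reduce it to p XOR X).
  17: 17 XOR 1 = 16 < 17 — winning move (to 16).
  4: 4 XOR 1 = 5 ≥ 4 — no move.
  20: 20 XOR 1 = 21 ≥ 20 — no move.
That gives 1 winning move.

1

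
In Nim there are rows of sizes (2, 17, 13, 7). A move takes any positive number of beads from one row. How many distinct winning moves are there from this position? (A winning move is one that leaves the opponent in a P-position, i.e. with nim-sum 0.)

Nim-sum: 2 ^ 17 ^ 13 ^ 7 = 25.
The overall nim-sum is X = 25. A row of size p has a winning move iff p XOR X < p (reduce it to p XOR X).
  2: 2 XOR 25 = 27 ≥ 2 — no move.
  17: 17 XOR 25 = 8 < 17 — winning move (to 8).
  13: 13 XOR 25 = 20 ≥ 13 — no move.
  7: 7 XOR 25 = 30 ≥ 7 — no move.
That gives 1 winning move.

1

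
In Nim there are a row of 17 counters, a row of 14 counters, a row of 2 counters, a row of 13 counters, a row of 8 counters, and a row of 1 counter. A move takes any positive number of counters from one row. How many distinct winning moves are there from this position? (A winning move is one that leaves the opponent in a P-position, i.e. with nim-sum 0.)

1

Nim-sum: 17 ^ 14 ^ 2 ^ 13 ^ 8 ^ 1 = 25.
The overall nim-sum is X = 25. A row of size p has a winning move iff p XOR X < p (reduce it to p XOR X).
  17: 17 XOR 25 = 8 < 17 — winning move (to 8).
  14: 14 XOR 25 = 23 ≥ 14 — no move.
  2: 2 XOR 25 = 27 ≥ 2 — no move.
  13: 13 XOR 25 = 20 ≥ 13 — no move.
  8: 8 XOR 25 = 17 ≥ 8 — no move.
  1: 1 XOR 25 = 24 ≥ 1 — no move.
That gives 1 winning move.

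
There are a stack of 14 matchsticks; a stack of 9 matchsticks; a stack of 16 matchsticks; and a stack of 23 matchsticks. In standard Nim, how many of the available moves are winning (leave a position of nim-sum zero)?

0

Compute the nim-sum pairwise:
14 XOR 9 = 7
7 XOR 16 = 23
23 XOR 23 = 0
The nim-sum is already 0, so every move leaves a nonzero nim-sum — there are no winning moves.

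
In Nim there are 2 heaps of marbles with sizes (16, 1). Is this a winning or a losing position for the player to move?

Winning position

Write each in binary and XOR column by column:
  10000  (16)
  00001  (1)
  -----
  10001  (17)
The nim-sum is 17 ≠ 0, so this is an N-position: the player to move can win.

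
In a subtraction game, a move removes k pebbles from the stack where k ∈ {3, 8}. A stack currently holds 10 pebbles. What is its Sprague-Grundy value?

1

Compute g(0), g(1), … for moves {3, 8}:
g(0) = mex{} = 0
g(1) = mex{} = 0
g(2) = mex{} = 0
g(3) = mex{0} = 1
g(4) = mex{0} = 1
g(5) = mex{0} = 1
g(6) = mex{1} = 0
g(7) = mex{1} = 0
g(8) = mex{0,1} = 2
g(9) = mex{0} = 1
g(10) = mex{0} = 1
So g(10) = 1.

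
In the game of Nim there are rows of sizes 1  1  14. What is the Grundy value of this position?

Write each in binary and XOR column by column:
  0001  (1)
  0001  (1)
  1110  (14)
  ----
  1110  (14)

14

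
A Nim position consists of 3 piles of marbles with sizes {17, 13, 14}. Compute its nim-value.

18

In binary:
  10001  (17)
  01101  (13)
  01110  (14)
  -----
  10010  (18)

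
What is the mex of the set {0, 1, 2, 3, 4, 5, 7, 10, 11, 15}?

6

The values 0, 1, 2, 3, 4, 5 are all present; 6 is the first non-negative integer missing from the set.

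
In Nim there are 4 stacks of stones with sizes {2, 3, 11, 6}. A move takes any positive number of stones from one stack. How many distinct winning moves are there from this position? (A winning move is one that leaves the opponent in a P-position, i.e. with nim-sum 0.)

Nim-sum: 2 ^ 3 ^ 11 ^ 6 = 12.
The overall nim-sum is X = 12. A stack of size p has a winning move iff p XOR X < p (reduce it to p XOR X).
  2: 2 XOR 12 = 14 ≥ 2 — no move.
  3: 3 XOR 12 = 15 ≥ 3 — no move.
  11: 11 XOR 12 = 7 < 11 — winning move (to 7).
  6: 6 XOR 12 = 10 ≥ 6 — no move.
That gives 1 winning move.

1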